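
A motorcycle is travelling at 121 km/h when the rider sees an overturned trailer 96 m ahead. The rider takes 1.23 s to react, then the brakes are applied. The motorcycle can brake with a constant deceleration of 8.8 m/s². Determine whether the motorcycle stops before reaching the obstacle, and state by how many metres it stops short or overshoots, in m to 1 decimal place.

No — it overshoots by 9.5 m

121 km/h ÷ 3.6 = 33.6111 m/s.
Reaction distance = 33.6111 × 1.23 = 41.342 m.
Braking distance = v²/(2a) = 1129.706 / 17.600 = 64.188 m.
Total stopping distance = 41.342 + 64.188 = 105.530 m, vs 96 m available — it cannot stop in time and overshoots by 105.530 − 96 = 9.530 m.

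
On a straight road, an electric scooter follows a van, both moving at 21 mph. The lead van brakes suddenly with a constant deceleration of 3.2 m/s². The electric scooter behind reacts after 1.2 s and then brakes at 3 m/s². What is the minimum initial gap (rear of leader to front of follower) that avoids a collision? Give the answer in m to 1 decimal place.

Minimum gap ≈ 12.2 m

21 mph × 0.44704 = 9.3878 m/s.
Leader travels v²/(2a_L) = 88.131 / 6.400 = 13.770 m before stopping.
Follower covers v·t_r = 9.3878 × 1.2 = 11.265 m while reacting, then v²/(2a_F) = 88.131 / 6.000 = 14.688 m while braking, for a total of 11.265 + 14.688 = 25.953 m.
Since a_F ≤ a_L and the follower starts braking later, the follower is never slower than the leader, so the closest approach is when both have stopped.
Minimum gap = 25.953 − 13.770 = 12.183 m.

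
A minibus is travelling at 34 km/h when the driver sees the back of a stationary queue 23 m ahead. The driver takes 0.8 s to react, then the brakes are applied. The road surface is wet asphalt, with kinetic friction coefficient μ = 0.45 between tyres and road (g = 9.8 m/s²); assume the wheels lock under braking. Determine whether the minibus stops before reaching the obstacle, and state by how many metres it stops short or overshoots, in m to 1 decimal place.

Yes — it stops 5.3 m short of the obstacle

34 km/h ÷ 3.6 = 9.4444 m/s.
a = μg = 0.45 × 9.8 = 4.410 m/s².
Reaction distance = 9.4444 × 0.8 = 7.556 m.
Braking distance = v²/(2a) = 89.197 / 8.820 = 10.113 m.
Total stopping distance = 7.556 + 10.113 = 17.669 m, vs 23 m available — it stops with 23 − 17.669 = 5.331 m to spare.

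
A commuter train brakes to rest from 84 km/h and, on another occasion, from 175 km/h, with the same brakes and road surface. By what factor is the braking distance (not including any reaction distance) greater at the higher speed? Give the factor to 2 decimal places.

Braking distance d = v²/(2a), so with a fixed, d ∝ v².
Factor = (175/84)² = 2.0833² = 4.3401.

Factor ≈ 4.34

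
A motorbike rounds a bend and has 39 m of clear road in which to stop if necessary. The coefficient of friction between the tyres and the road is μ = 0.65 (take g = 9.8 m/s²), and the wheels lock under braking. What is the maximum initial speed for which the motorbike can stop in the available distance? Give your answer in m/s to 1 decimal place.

Maximum speed ≈ 22.3 m/s

a = μg = 0.65 × 9.8 = 6.370 m/s².
v²/(2a) = d ⇒ v = √(2 × 6.370 × 39) = √496.86 = 22.2904 m/s.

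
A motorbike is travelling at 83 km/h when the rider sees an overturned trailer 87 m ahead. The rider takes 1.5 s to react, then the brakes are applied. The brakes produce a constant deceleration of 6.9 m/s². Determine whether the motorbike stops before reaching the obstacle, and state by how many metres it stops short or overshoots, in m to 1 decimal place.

83 km/h ÷ 3.6 = 23.0556 m/s.
Reaction distance = 23.0556 × 1.5 = 34.583 m.
Braking distance = v²/(2a) = 531.561 / 13.800 = 38.519 m.
Total stopping distance = 34.583 + 38.519 = 73.102 m, vs 87 m available — it stops with 87 − 73.102 = 13.898 m to spare.

Yes — it stops 13.9 m short of the obstacle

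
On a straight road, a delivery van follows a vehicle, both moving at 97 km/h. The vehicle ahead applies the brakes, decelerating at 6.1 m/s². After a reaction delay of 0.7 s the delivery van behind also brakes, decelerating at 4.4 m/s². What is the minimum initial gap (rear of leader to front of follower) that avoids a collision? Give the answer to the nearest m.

97 km/h ÷ 3.6 = 26.9444 m/s.
Leader travels v²/(2a_L) = 726.001 / 12.200 = 59.508 m before stopping.
Follower covers v·t_r = 26.9444 × 0.7 = 18.861 m while reacting, then v²/(2a_F) = 726.001 / 8.800 = 82.500 m while braking, for a total of 18.861 + 82.500 = 101.361 m.
Since a_F ≤ a_L and the follower starts braking later, the follower is never slower than the leader, so the closest approach is when both have stopped.
Minimum gap = 101.361 − 59.508 = 41.853 m.

Minimum gap ≈ 42 m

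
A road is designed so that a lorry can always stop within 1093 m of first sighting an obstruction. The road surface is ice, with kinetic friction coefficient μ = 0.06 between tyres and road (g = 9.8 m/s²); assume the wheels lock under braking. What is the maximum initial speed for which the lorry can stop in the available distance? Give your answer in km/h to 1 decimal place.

Maximum speed ≈ 129.1 km/h

a = μg = 0.06 × 9.8 = 0.588 m/s².
v²/(2a) = d ⇒ v = √(2 × 0.588 × 1093) = √1285.37 = 35.8521 m/s.
35.8521 m/s × 3.6 = 129.068 km/h.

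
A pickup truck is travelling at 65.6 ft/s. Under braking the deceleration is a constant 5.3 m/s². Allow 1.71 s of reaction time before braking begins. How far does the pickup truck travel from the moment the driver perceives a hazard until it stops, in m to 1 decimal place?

65.6 ft/s × 0.3048 = 19.9949 m/s.
Reaction distance = v·t_r = 19.9949 × 1.71 = 34.191 m.
Braking distance = v²/(2a) = 19.9949² / (2 × 5.300) = 399.796 / 10.600 = 37.717 m.
Total = 34.191 + 37.717 = 71.908 m.

Total stopping distance ≈ 71.9 m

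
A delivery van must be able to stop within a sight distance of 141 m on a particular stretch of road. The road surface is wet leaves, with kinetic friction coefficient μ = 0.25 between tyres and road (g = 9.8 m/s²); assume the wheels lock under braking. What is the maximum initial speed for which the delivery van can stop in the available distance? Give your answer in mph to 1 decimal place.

a = μg = 0.25 × 9.8 = 2.450 m/s².
v²/(2a) = d ⇒ v = √(2 × 2.450 × 141) = √690.90 = 26.2850 m/s.
26.2850 m/s ÷ 0.44704 = 58.798 mph.

Maximum speed ≈ 58.8 mph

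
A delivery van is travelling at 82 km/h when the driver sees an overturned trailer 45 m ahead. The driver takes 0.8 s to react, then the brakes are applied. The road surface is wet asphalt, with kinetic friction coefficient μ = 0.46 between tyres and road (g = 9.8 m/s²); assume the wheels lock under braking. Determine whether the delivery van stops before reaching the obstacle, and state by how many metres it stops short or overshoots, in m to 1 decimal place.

82 km/h ÷ 3.6 = 22.7778 m/s.
a = μg = 0.46 × 9.8 = 4.508 m/s².
Reaction distance = 22.7778 × 0.8 = 18.222 m.
Braking distance = v²/(2a) = 518.828 / 9.016 = 57.545 m.
Total stopping distance = 18.222 + 57.545 = 75.767 m, vs 45 m available — it cannot stop in time and overshoots by 75.767 − 45 = 30.767 m.

No — it overshoots by 30.8 m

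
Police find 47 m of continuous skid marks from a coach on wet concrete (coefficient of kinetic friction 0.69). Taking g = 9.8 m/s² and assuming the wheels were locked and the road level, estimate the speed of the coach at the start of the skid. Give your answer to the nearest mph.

Deceleration a = μg = 0.69 × 9.8 = 6.762 m/s².
v = √(2a·d) = √(2 × 6.762 × 47) = √635.628 = 25.2117 m/s.
= 25.2117 ÷ 0.44704 = 56.397 mph.

Initial speed ≈ 56 mph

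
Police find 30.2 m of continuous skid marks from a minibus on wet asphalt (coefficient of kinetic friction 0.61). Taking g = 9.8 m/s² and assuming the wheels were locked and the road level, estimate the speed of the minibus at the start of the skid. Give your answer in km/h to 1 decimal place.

Deceleration a = μg = 0.61 × 9.8 = 5.978 m/s².
v = √(2a·d) = √(2 × 5.978 × 30.2) = √361.071 = 19.0019 m/s.
= 19.0019 × 3.6 = 68.407 km/h.

Initial speed ≈ 68.4 km/h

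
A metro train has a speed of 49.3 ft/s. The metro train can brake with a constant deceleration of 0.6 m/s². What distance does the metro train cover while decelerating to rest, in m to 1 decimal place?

Braking distance ≈ 188.2 m

49.3 ft/s × 0.3048 = 15.0266 m/s.
Braking distance = v²/(2a) = 15.0266² / (2 × 0.600) = 225.799 / 1.200 = 188.166 m.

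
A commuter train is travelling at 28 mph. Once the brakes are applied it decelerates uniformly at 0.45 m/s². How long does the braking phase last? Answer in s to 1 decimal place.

28 mph × 0.44704 = 12.5171 m/s.
Braking time = v/a = 12.5171 / 0.450 = 27.816 s.

Braking time ≈ 27.8 s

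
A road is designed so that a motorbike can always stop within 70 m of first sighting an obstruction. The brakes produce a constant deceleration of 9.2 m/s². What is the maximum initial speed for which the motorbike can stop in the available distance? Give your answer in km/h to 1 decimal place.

v²/(2a) = d ⇒ v = √(2 × 9.200 × 70) = √1288.00 = 35.8887 m/s.
35.8887 m/s × 3.6 = 129.199 km/h.

Maximum speed ≈ 129.2 km/h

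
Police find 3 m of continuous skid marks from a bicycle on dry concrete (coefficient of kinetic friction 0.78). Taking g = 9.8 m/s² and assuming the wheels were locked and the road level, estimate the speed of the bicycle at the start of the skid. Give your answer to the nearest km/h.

Initial speed ≈ 24 km/h

Deceleration a = μg = 0.78 × 9.8 = 7.644 m/s².
v = √(2a·d) = √(2 × 7.644 × 3) = √45.864 = 6.7723 m/s.
= 6.7723 × 3.6 = 24.380 km/h.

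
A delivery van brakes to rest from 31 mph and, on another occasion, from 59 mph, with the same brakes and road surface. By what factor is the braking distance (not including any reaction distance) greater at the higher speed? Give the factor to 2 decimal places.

Factor ≈ 3.62

Braking distance d = v²/(2a), so with a fixed, d ∝ v².
Factor = (59/31)² = 1.9032² = 3.6222.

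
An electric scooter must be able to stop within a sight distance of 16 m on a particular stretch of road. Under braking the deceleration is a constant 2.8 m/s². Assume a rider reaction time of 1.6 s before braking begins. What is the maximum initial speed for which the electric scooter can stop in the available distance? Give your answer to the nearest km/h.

Stopping distance: v·t_r + v²/(2a) = 16 with t_r = 1.6 s and a = 2.800 m/s².
So v² + 8.960 v − 89.60 = 0.
Positive root: v = −a·t_r + √((a·t_r)² + 2a·d) = −4.480 + √(20.070 + 89.60) = 5.9923 m/s.
5.9923 m/s × 3.6 = 21.572 km/h.

Maximum speed ≈ 22 km/h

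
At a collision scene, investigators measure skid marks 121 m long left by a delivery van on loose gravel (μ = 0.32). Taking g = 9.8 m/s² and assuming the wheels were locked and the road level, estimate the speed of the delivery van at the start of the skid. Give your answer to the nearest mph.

Deceleration a = μg = 0.32 × 9.8 = 3.136 m/s².
v = √(2a·d) = √(2 × 3.136 × 121) = √758.912 = 27.5484 m/s.
= 27.5484 ÷ 0.44704 = 61.624 mph.

Initial speed ≈ 62 mph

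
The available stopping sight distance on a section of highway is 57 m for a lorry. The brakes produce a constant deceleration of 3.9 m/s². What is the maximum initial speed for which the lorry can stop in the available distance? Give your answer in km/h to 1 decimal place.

Maximum speed ≈ 75.9 km/h

v²/(2a) = d ⇒ v = √(2 × 3.900 × 57) = √444.60 = 21.0855 m/s.
21.0855 m/s × 3.6 = 75.908 km/h.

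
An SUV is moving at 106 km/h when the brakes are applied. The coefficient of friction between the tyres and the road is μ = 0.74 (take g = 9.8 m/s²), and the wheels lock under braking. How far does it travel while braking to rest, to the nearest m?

106 km/h ÷ 3.6 = 29.4444 m/s.
a = μg = 0.74 × 9.8 = 7.252 m/s².
Braking distance = v²/(2a) = 29.4444² / (2 × 7.252) = 866.973 / 14.504 = 59.775 m.

Braking distance ≈ 60 m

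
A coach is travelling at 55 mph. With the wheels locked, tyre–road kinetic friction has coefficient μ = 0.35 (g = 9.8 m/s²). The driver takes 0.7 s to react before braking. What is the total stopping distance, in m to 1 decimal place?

55 mph × 0.44704 = 24.5872 m/s.
a = μg = 0.35 × 9.8 = 3.430 m/s².
Reaction distance = v·t_r = 24.5872 × 0.7 = 17.211 m.
Braking distance = v²/(2a) = 24.5872² / (2 × 3.430) = 604.530 / 6.860 = 88.124 m.
Total = 17.211 + 88.124 = 105.335 m.

Total stopping distance ≈ 105.3 m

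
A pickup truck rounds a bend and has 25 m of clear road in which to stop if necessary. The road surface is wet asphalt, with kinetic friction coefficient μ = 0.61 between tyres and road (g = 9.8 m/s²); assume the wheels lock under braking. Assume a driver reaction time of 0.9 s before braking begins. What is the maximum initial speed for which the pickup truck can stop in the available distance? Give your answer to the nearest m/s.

a = μg = 0.61 × 9.8 = 5.978 m/s².
Stopping distance: v·t_r + v²/(2a) = 25 with t_r = 0.9 s and a = 5.978 m/s².
So v² + 10.760 v − 298.90 = 0.
Positive root: v = −a·t_r + √((a·t_r)² + 2a·d) = −5.380 + √(28.944 + 298.90) = 12.7265 m/s.

Maximum speed ≈ 13 m/s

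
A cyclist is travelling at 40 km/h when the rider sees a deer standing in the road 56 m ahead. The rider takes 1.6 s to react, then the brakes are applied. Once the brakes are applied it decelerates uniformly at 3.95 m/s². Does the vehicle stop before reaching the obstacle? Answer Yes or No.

Yes

40 km/h ÷ 3.6 = 11.1111 m/s.
Reaction distance = 11.1111 × 1.6 = 17.778 m.
Braking distance = v²/(2a) = 123.457 / 7.900 = 15.627 m.
Total stopping distance = 17.778 + 15.627 = 33.405 m, vs 56 m available — it stops with 56 − 33.405 = 22.595 m to spare.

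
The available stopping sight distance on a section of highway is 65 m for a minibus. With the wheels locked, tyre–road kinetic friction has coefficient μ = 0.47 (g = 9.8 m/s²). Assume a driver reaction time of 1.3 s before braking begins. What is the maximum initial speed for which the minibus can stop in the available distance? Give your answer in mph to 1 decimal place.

Maximum speed ≈ 43.0 mph

a = μg = 0.47 × 9.8 = 4.606 m/s².
Stopping distance: v·t_r + v²/(2a) = 65 with t_r = 1.3 s and a = 4.606 m/s².
So v² + 11.976 v − 598.78 = 0.
Positive root: v = −a·t_r + √((a·t_r)² + 2a·d) = −5.988 + √(35.856 + 598.78) = 19.2040 m/s.
19.2040 m/s ÷ 0.44704 = 42.958 mph.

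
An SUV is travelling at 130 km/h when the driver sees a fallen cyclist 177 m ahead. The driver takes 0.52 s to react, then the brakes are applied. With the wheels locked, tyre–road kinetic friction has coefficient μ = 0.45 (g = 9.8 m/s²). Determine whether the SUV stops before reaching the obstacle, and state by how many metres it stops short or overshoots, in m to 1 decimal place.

130 km/h ÷ 3.6 = 36.1111 m/s.
a = μg = 0.45 × 9.8 = 4.410 m/s².
Reaction distance = 36.1111 × 0.52 = 18.778 m.
Braking distance = v²/(2a) = 1304.012 / 8.820 = 147.847 m.
Total stopping distance = 18.778 + 147.847 = 166.625 m, vs 177 m available — it stops with 177 − 166.625 = 10.375 m to spare.

Yes — it stops 10.4 m short of the obstacle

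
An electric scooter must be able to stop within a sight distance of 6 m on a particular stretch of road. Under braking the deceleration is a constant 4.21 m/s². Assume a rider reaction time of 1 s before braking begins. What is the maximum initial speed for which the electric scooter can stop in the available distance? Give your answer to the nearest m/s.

Stopping distance: v·t_r + v²/(2a) = 6 with t_r = 1 s and a = 4.210 m/s².
So v² + 8.420 v − 50.52 = 0.
Positive root: v = −a·t_r + √((a·t_r)² + 2a·d) = −4.210 + √(17.724 + 50.52) = 4.0510 m/s.

Maximum speed ≈ 4 m/s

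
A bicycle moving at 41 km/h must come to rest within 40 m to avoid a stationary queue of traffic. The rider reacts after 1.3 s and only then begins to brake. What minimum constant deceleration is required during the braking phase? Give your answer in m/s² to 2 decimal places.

Required deceleration ≈ 2.57 m/s²

41 km/h ÷ 3.6 = 11.3889 m/s.
Distance covered during reaction = 11.3889 × 1.3 = 14.806 m.
Distance available for braking: 40 − 14.806 = 25.194 m.
v² = 2a·d ⇒ a = v²/(2d) = 11.3889² / (2 × 25.194) = 129.707 / 50.388 = 2.5742 m/s².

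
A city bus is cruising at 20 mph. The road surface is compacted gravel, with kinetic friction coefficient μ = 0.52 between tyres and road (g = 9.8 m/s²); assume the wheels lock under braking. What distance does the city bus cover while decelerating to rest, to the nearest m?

Braking distance ≈ 8 m

20 mph × 0.44704 = 8.9408 m/s.
a = μg = 0.52 × 9.8 = 5.096 m/s².
Braking distance = v²/(2a) = 8.9408² / (2 × 5.096) = 79.938 / 10.192 = 7.843 m.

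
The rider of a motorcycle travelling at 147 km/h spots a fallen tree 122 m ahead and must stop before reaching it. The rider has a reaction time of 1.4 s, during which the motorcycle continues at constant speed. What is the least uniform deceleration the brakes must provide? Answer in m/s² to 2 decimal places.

Required deceleration ≈ 12.86 m/s²

147 km/h ÷ 3.6 = 40.8333 m/s.
Distance covered during reaction = 40.8333 × 1.4 = 57.167 m.
Distance available for braking: 122 − 57.167 = 64.833 m.
v² = 2a·d ⇒ a = v²/(2d) = 40.8333² / (2 × 64.833) = 1667.358 / 129.666 = 12.8589 m/s².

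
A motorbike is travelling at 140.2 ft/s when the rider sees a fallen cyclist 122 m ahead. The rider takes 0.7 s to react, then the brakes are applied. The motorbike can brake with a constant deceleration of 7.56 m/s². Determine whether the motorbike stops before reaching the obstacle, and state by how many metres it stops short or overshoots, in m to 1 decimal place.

No — it overshoots by 28.7 m

140.2 ft/s × 0.3048 = 42.7330 m/s.
Reaction distance = 42.7330 × 0.7 = 29.913 m.
Braking distance = v²/(2a) = 1826.109 / 15.120 = 120.774 m.
Total stopping distance = 29.913 + 120.774 = 150.687 m, vs 122 m available — it cannot stop in time and overshoots by 150.687 − 122 = 28.687 m.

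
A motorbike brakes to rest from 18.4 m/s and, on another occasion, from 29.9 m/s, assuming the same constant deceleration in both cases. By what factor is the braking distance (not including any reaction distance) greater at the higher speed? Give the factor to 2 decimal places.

Factor ≈ 2.64

Braking distance d = v²/(2a), so with a fixed, d ∝ v².
Factor = (29.9/18.4)² = 1.6250² = 2.6406.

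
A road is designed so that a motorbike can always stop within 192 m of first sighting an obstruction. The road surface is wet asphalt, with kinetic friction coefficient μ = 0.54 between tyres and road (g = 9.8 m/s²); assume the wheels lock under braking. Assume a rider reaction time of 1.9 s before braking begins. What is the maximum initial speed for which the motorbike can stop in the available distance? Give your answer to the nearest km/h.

a = μg = 0.54 × 9.8 = 5.292 m/s².
Stopping distance: v·t_r + v²/(2a) = 192 with t_r = 1.9 s and a = 5.292 m/s².
So v² + 20.110 v − 2032.13 = 0.
Positive root: v = −a·t_r + √((a·t_r)² + 2a·d) = −10.055 + √(101.103 + 2032.13) = 36.1319 m/s.
36.1319 m/s × 3.6 = 130.075 km/h.

Maximum speed ≈ 130 km/h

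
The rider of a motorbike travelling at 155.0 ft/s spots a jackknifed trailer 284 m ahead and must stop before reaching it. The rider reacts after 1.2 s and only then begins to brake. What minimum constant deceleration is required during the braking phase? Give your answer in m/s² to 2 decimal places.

155 ft/s × 0.3048 = 47.2440 m/s.
Distance covered during reaction = 47.2440 × 1.2 = 56.693 m.
Distance available for braking: 284 − 56.693 = 227.307 m.
v² = 2a·d ⇒ a = v²/(2d) = 47.2440² / (2 × 227.307) = 2231.996 / 454.614 = 4.9097 m/s².

Required deceleration ≈ 4.91 m/s²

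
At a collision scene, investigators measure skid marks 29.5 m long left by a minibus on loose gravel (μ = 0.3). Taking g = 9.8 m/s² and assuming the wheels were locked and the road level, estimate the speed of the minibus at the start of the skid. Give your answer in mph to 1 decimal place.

Initial speed ≈ 29.5 mph

Deceleration a = μg = 0.3 × 9.8 = 2.940 m/s².
v = √(2a·d) = √(2 × 2.940 × 29.5) = √173.460 = 13.1704 m/s.
= 13.1704 ÷ 0.44704 = 29.461 mph.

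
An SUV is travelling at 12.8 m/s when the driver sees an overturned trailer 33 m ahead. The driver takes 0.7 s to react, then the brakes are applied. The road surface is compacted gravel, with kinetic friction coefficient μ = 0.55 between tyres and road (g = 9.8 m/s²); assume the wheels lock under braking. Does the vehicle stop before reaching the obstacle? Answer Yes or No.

a = μg = 0.55 × 9.8 = 5.390 m/s².
Reaction distance = 12.8000 × 0.7 = 8.960 m.
Braking distance = v²/(2a) = 163.840 / 10.780 = 15.199 m.
Total stopping distance = 8.960 + 15.199 = 24.159 m, vs 33 m available — it stops with 33 − 24.159 = 8.841 m to spare.

Yes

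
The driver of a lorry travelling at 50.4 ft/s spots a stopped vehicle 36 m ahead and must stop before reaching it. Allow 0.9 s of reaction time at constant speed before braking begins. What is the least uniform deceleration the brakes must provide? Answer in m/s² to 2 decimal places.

Required deceleration ≈ 5.32 m/s²

50.4 ft/s × 0.3048 = 15.3619 m/s.
Distance covered during reaction = 15.3619 × 0.9 = 13.826 m.
Distance available for braking: 36 − 13.826 = 22.174 m.
v² = 2a·d ⇒ a = v²/(2d) = 15.3619² / (2 × 22.174) = 235.988 / 44.348 = 5.3213 m/s².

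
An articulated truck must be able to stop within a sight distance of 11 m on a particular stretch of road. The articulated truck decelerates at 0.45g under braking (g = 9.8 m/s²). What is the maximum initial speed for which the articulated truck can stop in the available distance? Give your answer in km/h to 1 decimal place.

Maximum speed ≈ 35.5 km/h

a = 0.45 × 9.8 = 4.410 m/s².
v²/(2a) = d ⇒ v = √(2 × 4.410 × 11) = √97.02 = 9.8499 m/s.
9.8499 m/s × 3.6 = 35.460 km/h.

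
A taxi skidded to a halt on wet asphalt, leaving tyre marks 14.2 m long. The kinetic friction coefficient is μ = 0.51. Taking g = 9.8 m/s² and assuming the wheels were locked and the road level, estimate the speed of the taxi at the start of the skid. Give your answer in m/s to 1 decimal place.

Deceleration a = μg = 0.51 × 9.8 = 4.998 m/s².
v = √(2a·d) = √(2 × 4.998 × 14.2) = √141.943 = 11.9140 m/s.

Initial speed ≈ 11.9 m/s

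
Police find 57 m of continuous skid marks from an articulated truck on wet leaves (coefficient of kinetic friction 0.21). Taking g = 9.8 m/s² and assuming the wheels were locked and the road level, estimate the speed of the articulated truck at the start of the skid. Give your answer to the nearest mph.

Deceleration a = μg = 0.21 × 9.8 = 2.058 m/s².
v = √(2a·d) = √(2 × 2.058 × 57) = √234.612 = 15.3170 m/s.
= 15.3170 ÷ 0.44704 = 34.263 mph.

Initial speed ≈ 34 mph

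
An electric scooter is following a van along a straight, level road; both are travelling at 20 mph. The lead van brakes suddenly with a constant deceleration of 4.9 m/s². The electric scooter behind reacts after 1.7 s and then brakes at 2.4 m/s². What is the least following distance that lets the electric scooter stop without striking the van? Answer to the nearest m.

20 mph × 0.44704 = 8.9408 m/s.
Leader travels v²/(2a_L) = 79.938 / 9.800 = 8.157 m before stopping.
Follower covers v·t_r = 8.9408 × 1.7 = 15.199 m while reacting, then v²/(2a_F) = 79.938 / 4.800 = 16.654 m while braking, for a total of 15.199 + 16.654 = 31.853 m.
Since a_F ≤ a_L and the follower starts braking later, the follower is never slower than the leader, so the closest approach is when both have stopped.
Minimum gap = 31.853 − 8.157 = 23.696 m.

Minimum gap ≈ 24 m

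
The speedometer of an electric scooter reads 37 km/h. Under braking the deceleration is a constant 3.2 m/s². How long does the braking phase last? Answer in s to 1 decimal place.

37 km/h ÷ 3.6 = 10.2778 m/s.
Braking time = v/a = 10.2778 / 3.200 = 3.212 s.

Braking time ≈ 3.2 s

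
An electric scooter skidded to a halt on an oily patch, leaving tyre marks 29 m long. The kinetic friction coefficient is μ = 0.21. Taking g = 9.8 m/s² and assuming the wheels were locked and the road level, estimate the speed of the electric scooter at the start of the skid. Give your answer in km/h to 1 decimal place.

Initial speed ≈ 39.3 km/h

Deceleration a = μg = 0.21 × 9.8 = 2.058 m/s².
v = √(2a·d) = √(2 × 2.058 × 29) = √119.364 = 10.9254 m/s.
= 10.9254 × 3.6 = 39.331 km/h.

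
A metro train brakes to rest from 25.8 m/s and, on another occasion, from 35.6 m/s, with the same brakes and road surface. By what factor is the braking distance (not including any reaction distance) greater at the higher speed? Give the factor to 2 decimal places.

Factor ≈ 1.90

Braking distance d = v²/(2a), so with a fixed, d ∝ v².
Factor = (35.6/25.8)² = 1.3798² = 1.9038.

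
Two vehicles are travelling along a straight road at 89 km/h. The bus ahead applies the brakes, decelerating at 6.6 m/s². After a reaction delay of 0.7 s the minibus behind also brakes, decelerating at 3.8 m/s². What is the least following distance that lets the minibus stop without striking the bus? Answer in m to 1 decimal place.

Minimum gap ≈ 51.4 m

89 km/h ÷ 3.6 = 24.7222 m/s.
Leader travels v²/(2a_L) = 611.187 / 13.200 = 46.302 m before stopping.
Follower covers v·t_r = 24.7222 × 0.7 = 17.306 m while reacting, then v²/(2a_F) = 611.187 / 7.600 = 80.419 m while braking, for a total of 17.306 + 80.419 = 97.725 m.
Since a_F ≤ a_L and the follower starts braking later, the follower is never slower than the leader, so the closest approach is when both have stopped.
Minimum gap = 97.725 − 46.302 = 51.423 m.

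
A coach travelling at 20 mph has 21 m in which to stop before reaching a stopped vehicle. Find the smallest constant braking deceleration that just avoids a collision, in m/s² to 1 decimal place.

20 mph × 0.44704 = 8.9408 m/s.
v² = 2a·d ⇒ a = v²/(2d) = 8.9408² / (2 × 21.000) = 79.938 / 42.000 = 1.9033 m/s².

Required deceleration ≈ 1.9 m/s²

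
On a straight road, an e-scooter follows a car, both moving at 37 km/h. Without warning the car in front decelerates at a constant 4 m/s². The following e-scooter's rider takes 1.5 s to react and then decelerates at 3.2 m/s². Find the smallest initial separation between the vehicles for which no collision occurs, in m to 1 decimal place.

Minimum gap ≈ 18.7 m

37 km/h ÷ 3.6 = 10.2778 m/s.
Leader travels v²/(2a_L) = 105.633 / 8.000 = 13.204 m before stopping.
Follower covers v·t_r = 10.2778 × 1.5 = 15.417 m while reacting, then v²/(2a_F) = 105.633 / 6.400 = 16.505 m while braking, for a total of 15.417 + 16.505 = 31.922 m.
Since a_F ≤ a_L and the follower starts braking later, the follower is never slower than the leader, so the closest approach is when both have stopped.
Minimum gap = 31.922 − 13.204 = 18.718 m.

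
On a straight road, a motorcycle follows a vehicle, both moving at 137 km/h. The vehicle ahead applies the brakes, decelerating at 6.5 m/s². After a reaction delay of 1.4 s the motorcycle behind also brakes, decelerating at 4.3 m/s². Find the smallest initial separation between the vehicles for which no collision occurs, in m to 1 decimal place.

Minimum gap ≈ 110.3 m

137 km/h ÷ 3.6 = 38.0556 m/s.
Leader travels v²/(2a_L) = 1448.229 / 13.000 = 111.402 m before stopping.
Follower covers v·t_r = 38.0556 × 1.4 = 53.278 m while reacting, then v²/(2a_F) = 1448.229 / 8.600 = 168.399 m while braking, for a total of 53.278 + 168.399 = 221.677 m.
Since a_F ≤ a_L and the follower starts braking later, the follower is never slower than the leader, so the closest approach is when both have stopped.
Minimum gap = 221.677 − 111.402 = 110.275 m.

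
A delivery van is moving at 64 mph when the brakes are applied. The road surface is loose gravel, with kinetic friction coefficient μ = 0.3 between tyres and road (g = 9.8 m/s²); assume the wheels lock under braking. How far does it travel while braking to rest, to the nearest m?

Braking distance ≈ 139 m

64 mph × 0.44704 = 28.6106 m/s.
a = μg = 0.3 × 9.8 = 2.940 m/s².
Braking distance = v²/(2a) = 28.6106² / (2 × 2.940) = 818.566 / 5.880 = 139.212 m.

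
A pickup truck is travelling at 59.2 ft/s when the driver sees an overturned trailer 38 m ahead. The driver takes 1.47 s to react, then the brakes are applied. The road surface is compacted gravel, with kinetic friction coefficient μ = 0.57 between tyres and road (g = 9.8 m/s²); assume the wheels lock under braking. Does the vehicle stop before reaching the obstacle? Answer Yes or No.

No

59.2 ft/s × 0.3048 = 18.0442 m/s.
a = μg = 0.57 × 9.8 = 5.586 m/s².
Reaction distance = 18.0442 × 1.47 = 26.525 m.
Braking distance = v²/(2a) = 325.593 / 11.172 = 29.144 m.
Total stopping distance = 26.525 + 29.144 = 55.669 m, vs 38 m available — it cannot stop in time and overshoots by 55.669 − 38 = 17.669 m.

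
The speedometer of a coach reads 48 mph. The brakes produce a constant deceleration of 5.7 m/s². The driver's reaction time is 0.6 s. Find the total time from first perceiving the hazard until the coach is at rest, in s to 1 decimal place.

48 mph × 0.44704 = 21.4579 m/s.
Braking time = v/a = 21.4579 / 5.700 = 3.765 s.
Total = 0.6 + 3.765 = 4.365 s.

Total time ≈ 4.4 s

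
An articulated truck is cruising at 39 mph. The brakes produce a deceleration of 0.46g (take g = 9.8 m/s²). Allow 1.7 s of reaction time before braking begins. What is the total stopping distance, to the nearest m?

Total stopping distance ≈ 63 m

39 mph × 0.44704 = 17.4346 m/s.
a = 0.46 × 9.8 = 4.508 m/s².
Reaction distance = v·t_r = 17.4346 × 1.7 = 29.639 m.
Braking distance = v²/(2a) = 17.4346² / (2 × 4.508) = 303.965 / 9.016 = 33.714 m.
Total = 29.639 + 33.714 = 63.353 m.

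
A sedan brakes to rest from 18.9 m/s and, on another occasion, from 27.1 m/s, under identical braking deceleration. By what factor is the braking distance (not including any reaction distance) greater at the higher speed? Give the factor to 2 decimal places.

Braking distance d = v²/(2a), so with a fixed, d ∝ v².
Factor = (27.1/18.9)² = 1.4339² = 2.0561.

Factor ≈ 2.06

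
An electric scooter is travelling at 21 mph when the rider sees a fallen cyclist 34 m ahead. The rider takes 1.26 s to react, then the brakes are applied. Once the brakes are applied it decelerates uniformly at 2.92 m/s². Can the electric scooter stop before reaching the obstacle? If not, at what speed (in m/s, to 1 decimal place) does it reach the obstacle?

Yes — it stops about 7.1 m short of the obstacle, so it never reaches it

21 mph × 0.44704 = 9.3878 m/s.
Reaction distance = 9.3878 × 1.26 = 11.829 m.
Braking distance = v²/(2a) = 88.131 / 5.840 = 15.091 m.
Total stopping distance = 11.829 + 15.091 = 26.920 m, vs 34 m available — it stops with 34 − 26.920 = 7.080 m to spare.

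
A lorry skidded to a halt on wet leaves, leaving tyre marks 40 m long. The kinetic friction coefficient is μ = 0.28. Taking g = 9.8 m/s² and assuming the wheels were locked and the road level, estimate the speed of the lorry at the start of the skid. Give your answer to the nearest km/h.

Initial speed ≈ 53 km/h

Deceleration a = μg = 0.28 × 9.8 = 2.744 m/s².
v = √(2a·d) = √(2 × 2.744 × 40) = √219.520 = 14.8162 m/s.
= 14.8162 × 3.6 = 53.338 km/h.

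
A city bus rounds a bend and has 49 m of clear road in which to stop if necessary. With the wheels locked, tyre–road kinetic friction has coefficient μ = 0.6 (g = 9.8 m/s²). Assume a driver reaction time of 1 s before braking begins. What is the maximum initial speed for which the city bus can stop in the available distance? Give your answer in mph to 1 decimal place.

a = μg = 0.6 × 9.8 = 5.880 m/s².
Stopping distance: v·t_r + v²/(2a) = 49 with t_r = 1 s and a = 5.880 m/s².
So v² + 11.760 v − 576.24 = 0.
Positive root: v = −a·t_r + √((a·t_r)² + 2a·d) = −5.880 + √(34.574 + 576.24) = 18.8347 m/s.
18.8347 m/s ÷ 0.44704 = 42.132 mph.

Maximum speed ≈ 42.1 mph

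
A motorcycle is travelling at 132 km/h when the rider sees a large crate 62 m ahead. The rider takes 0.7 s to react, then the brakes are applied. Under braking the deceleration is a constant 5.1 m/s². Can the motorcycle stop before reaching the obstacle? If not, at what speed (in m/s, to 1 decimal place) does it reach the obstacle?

No — it strikes the obstacle at 31.2 m/s

132 km/h ÷ 3.6 = 36.6667 m/s.
Reaction distance = 36.6667 × 0.7 = 25.667 m.
Braking distance needed to stop: v²/(2a) = 1344.447 / 10.200 = 131.809 m, so total needed = 25.667 + 131.809 = 157.476 m > 62 m — it cannot stop.
Distance remaining when braking begins: 62 − 25.667 = 36.333 m.
v² = v₀² − 2a·d = 1344.447 − 2 × 5.100 × 36.333 = 973.850 m²/s².
v = √973.850 = 31.207 m/s.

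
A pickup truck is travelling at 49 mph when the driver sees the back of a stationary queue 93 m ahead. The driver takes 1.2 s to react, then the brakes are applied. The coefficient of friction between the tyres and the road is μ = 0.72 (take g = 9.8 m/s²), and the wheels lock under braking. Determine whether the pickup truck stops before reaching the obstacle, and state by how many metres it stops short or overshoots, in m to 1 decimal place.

Yes — it stops 32.7 m short of the obstacle

49 mph × 0.44704 = 21.9050 m/s.
a = μg = 0.72 × 9.8 = 7.056 m/s².
Reaction distance = 21.9050 × 1.2 = 26.286 m.
Braking distance = v²/(2a) = 479.829 / 14.112 = 34.001 m.
Total stopping distance = 26.286 + 34.001 = 60.287 m, vs 93 m available — it stops with 93 − 60.287 = 32.713 m to spare.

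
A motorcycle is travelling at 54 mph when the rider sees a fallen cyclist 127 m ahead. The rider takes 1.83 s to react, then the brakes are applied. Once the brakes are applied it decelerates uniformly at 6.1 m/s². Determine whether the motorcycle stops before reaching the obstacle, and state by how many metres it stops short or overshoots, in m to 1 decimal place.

54 mph × 0.44704 = 24.1402 m/s.
Reaction distance = 24.1402 × 1.83 = 44.177 m.
Braking distance = v²/(2a) = 582.749 / 12.200 = 47.766 m.
Total stopping distance = 44.177 + 47.766 = 91.943 m, vs 127 m available — it stops with 127 − 91.943 = 35.057 m to spare.

Yes — it stops 35.1 m short of the obstacle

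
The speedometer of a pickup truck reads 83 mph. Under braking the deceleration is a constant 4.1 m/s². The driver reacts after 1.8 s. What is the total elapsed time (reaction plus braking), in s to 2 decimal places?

Total time ≈ 10.85 s

83 mph × 0.44704 = 37.1043 m/s.
Braking time = v/a = 37.1043 / 4.100 = 9.050 s.
Total = 1.8 + 9.050 = 10.850 s.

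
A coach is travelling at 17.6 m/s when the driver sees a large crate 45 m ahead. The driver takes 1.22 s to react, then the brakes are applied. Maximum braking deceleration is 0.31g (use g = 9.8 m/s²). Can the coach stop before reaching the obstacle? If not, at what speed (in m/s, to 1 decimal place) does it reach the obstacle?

No — it strikes the obstacle at 12.9 m/s

a = 0.31 × 9.8 = 3.038 m/s².
Reaction distance = 17.6000 × 1.22 = 21.472 m.
Braking distance needed to stop: v²/(2a) = 309.760 / 6.076 = 50.981 m, so total needed = 21.472 + 50.981 = 72.453 m > 45 m — it cannot stop.
Distance remaining when braking begins: 45 − 21.472 = 23.528 m.
v² = v₀² − 2a·d = 309.760 − 2 × 3.038 × 23.528 = 166.804 m²/s².
v = √166.804 = 12.915 m/s.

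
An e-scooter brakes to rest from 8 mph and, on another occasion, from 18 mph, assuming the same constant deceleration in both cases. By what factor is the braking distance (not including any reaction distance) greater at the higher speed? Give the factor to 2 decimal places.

Braking distance d = v²/(2a), so with a fixed, d ∝ v².
Factor = (18/8)² = 2.2500² = 5.0625.

Factor ≈ 5.06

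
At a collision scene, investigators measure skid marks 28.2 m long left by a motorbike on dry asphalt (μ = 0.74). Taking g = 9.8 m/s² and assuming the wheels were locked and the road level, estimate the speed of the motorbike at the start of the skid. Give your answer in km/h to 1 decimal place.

Deceleration a = μg = 0.74 × 9.8 = 7.252 m/s².
v = √(2a·d) = √(2 × 7.252 × 28.2) = √409.013 = 20.2241 m/s.
= 20.2241 × 3.6 = 72.807 km/h.

Initial speed ≈ 72.8 km/h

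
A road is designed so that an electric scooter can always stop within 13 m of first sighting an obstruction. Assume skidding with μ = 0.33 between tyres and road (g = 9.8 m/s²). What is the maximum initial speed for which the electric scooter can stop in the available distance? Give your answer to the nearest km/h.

a = μg = 0.33 × 9.8 = 3.234 m/s².
v²/(2a) = d ⇒ v = √(2 × 3.234 × 13) = √84.08 = 9.1695 m/s.
9.1695 m/s × 3.6 = 33.010 km/h.

Maximum speed ≈ 33 km/h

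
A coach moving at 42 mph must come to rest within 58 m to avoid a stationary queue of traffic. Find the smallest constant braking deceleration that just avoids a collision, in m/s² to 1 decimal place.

42 mph × 0.44704 = 18.7757 m/s.
v² = 2a·d ⇒ a = v²/(2d) = 18.7757² / (2 × 58.000) = 352.527 / 116.000 = 3.0390 m/s².

Required deceleration ≈ 3.0 m/s²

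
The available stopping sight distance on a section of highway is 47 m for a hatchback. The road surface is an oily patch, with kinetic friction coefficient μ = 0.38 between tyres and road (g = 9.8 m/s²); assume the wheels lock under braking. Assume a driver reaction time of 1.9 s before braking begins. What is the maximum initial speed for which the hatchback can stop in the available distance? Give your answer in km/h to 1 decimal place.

Maximum speed ≈ 46.5 km/h

a = μg = 0.38 × 9.8 = 3.724 m/s².
Stopping distance: v·t_r + v²/(2a) = 47 with t_r = 1.9 s and a = 3.724 m/s².
So v² + 14.151 v − 350.06 = 0.
Positive root: v = −a·t_r + √((a·t_r)² + 2a·d) = −7.076 + √(50.070 + 350.06) = 12.9272 m/s.
12.9272 m/s × 3.6 = 46.538 km/h.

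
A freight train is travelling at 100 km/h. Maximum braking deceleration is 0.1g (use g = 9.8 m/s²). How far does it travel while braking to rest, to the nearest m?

Braking distance ≈ 394 m

100 km/h ÷ 3.6 = 27.7778 m/s.
a = 0.1 × 9.8 = 0.980 m/s².
Braking distance = v²/(2a) = 27.7778² / (2 × 0.980) = 771.606 / 1.960 = 393.677 m.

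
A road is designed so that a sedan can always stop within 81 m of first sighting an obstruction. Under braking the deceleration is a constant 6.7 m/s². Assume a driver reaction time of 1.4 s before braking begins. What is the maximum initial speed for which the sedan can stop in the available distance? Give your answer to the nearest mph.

Stopping distance: v·t_r + v²/(2a) = 81 with t_r = 1.4 s and a = 6.700 m/s².
So v² + 18.760 v − 1085.40 = 0.
Positive root: v = −a·t_r + √((a·t_r)² + 2a·d) = −9.380 + √(87.984 + 1085.40) = 24.8747 m/s.
24.8747 m/s ÷ 0.44704 = 55.643 mph.

Maximum speed ≈ 56 mph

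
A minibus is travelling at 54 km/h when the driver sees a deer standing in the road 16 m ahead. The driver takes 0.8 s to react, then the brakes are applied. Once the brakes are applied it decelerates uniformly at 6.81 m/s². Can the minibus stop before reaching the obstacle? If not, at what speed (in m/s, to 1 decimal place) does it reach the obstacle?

No — it strikes the obstacle at 13.1 m/s

54 km/h ÷ 3.6 = 15.0000 m/s.
Reaction distance = 15.0000 × 0.8 = 12.000 m.
Braking distance needed to stop: v²/(2a) = 225.000 / 13.620 = 16.520 m, so total needed = 12.000 + 16.520 = 28.520 m > 16 m — it cannot stop.
Distance remaining when braking begins: 16 − 12.000 = 4.000 m.
v² = v₀² − 2a·d = 225.000 − 2 × 6.810 × 4.000 = 170.520 m²/s².
v = √170.520 = 13.058 m/s.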